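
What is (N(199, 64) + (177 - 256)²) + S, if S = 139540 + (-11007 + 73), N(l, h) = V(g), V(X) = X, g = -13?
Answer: 134834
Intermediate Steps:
N(l, h) = -13
S = 128606 (S = 139540 - 10934 = 128606)
(N(199, 64) + (177 - 256)²) + S = (-13 + (177 - 256)²) + 128606 = (-13 + (-79)²) + 128606 = (-13 + 6241) + 128606 = 6228 + 128606 = 134834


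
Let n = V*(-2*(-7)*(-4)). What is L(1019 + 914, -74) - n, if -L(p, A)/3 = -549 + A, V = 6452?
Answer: 363181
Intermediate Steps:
L(p, A) = 1647 - 3*A (L(p, A) = -3*(-549 + A) = 1647 - 3*A)
n = -361312 (n = 6452*(-2*(-7)*(-4)) = 6452*(14*(-4)) = 6452*(-56) = -361312)
L(1019 + 914, -74) - n = (1647 - 3*(-74)) - 1*(-361312) = (1647 + 222) + 361312 = 1869 + 361312 = 363181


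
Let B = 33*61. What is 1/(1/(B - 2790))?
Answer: -777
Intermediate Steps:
B = 2013
1/(1/(B - 2790)) = 1/(1/(2013 - 2790)) = 1/(1/(-777)) = 1/(-1/777) = -777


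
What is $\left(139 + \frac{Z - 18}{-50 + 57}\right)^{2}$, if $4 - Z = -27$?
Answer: $\frac{972196}{49} \approx 19841.0$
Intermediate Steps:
$Z = 31$ ($Z = 4 - -27 = 4 + 27 = 31$)
$\left(139 + \frac{Z - 18}{-50 + 57}\right)^{2} = \left(139 + \frac{31 - 18}{-50 + 57}\right)^{2} = \left(139 + \frac{13}{7}\right)^{2} = \left(\frac{986}{7}\right)^{2} = \frac{972196}{49}$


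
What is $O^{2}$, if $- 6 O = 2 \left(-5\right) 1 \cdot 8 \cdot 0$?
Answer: $0$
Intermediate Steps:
$O = 0$ ($O = - \frac{2 \left(-5\right) 1 \cdot 8 \cdot 0}{6} = - \frac{\left(-10\right) 1 \cdot 8 \cdot 0}{6} = - \frac{\left(-10\right) 8 \cdot 0}{6} = - \frac{\left(-80\right) 0}{6} = \left(- \frac{1}{6}\right) 0 = 0$)
$O^{2} = 0^{2} = 0$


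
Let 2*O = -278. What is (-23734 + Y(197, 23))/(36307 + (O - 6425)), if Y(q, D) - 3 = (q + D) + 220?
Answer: -23291/29743 ≈ -0.78308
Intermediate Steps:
Y(q, D) = 223 + D + q (Y(q, D) = 3 + ((q + D) + 220) = 3 + ((D + q) + 220) = 3 + (220 + D + q) = 223 + D + q)
O = -139 (O = (½)*(-278) = -139)
(-23734 + Y(197, 23))/(36307 + (O - 6425)) = (-23734 + (223 + 23 + 197))/(36307 + (-139 - 6425)) = (-23734 + 443)/(36307 - 6564) = -23291/29743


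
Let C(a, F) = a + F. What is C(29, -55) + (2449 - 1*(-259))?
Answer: 2682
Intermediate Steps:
C(a, F) = F + a
C(29, -55) + (2449 - 1*(-259)) = (-55 + 29) + (2449 - 1*(-259)) = -26 + (2449 + 259) = -26 + 2708 = 2682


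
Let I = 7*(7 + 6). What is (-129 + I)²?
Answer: 1444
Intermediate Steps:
I = 91 (I = 7*13 = 91)
(-129 + I)² = (-129 + 91)² = (-38)² = 1444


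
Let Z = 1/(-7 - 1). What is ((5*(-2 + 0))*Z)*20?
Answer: 25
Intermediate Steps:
Z = -⅛ (Z = 1/(-8) = -⅛ ≈ -0.12500)
((5*(-2 + 0))*Z)*20 = ((5*(-2 + 0))*(-⅛))*20 = ((5*(-2))*(-⅛))*20 = -10*(-⅛)*20 = (5/4)*20 = 25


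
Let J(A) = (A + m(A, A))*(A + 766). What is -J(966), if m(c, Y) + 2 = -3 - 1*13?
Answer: -1641936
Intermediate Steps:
m(c, Y) = -18 (m(c, Y) = -2 + (-3 - 1*13) = -2 + (-3 - 13) = -2 - 16 = -18)
J(A) = (-18 + A)*(766 + A) (J(A) = (A - 18)*(A + 766) = (-18 + A)*(766 + A))
-J(966) = -(-13788 + 966**2 + 748*966) = -(-13788 + 933156 + 722568) = -1*1641936 = -1641936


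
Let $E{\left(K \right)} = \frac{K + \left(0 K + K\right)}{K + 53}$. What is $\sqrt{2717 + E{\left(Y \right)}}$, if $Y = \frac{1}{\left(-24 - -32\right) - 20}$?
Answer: $\frac{\sqrt{1095561055}}{635} \approx 52.125$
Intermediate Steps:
$Y = - \frac{1}{12}$ ($Y = \frac{1}{\left(-24 + 32\right) - 20} = \frac{1}{8 - 20} = \frac{1}{-12} = - \frac{1}{12} \approx -0.083333$)
$E{\left(K \right)} = \frac{2 K}{53 + K}$ ($E{\left(K \right)} = \frac{K + \left(0 + K\right)}{53 + K} = \frac{K + K}{53 + K} = \frac{2 K}{53 + K}$)
$\sqrt{2717 + E{\left(Y \right)}} = \sqrt{2717 + 2 \left(- \frac{1}{12}\right) \frac{1}{53 - \frac{1}{12}}} = \sqrt{2717 + 2 \left(- \frac{1}{12}\right) \frac{1}{\frac{635}{12}}} = \sqrt{2717 + 2 \left(- \frac{1}{12}\right) \frac{12}{635}} = \sqrt{2717 - \frac{2}{635}} = \sqrt{\frac{1725293}{635}} = \frac{\sqrt{1095561055}}{635}$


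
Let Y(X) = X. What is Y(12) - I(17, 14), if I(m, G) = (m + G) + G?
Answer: -33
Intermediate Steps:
I(m, G) = m + 2*G (I(m, G) = (G + m) + G = m + 2*G)
Y(12) - I(17, 14) = 12 - (17 + 2*14) = 12 - (17 + 28) = 12 - 1*45 = 12 - 45 = -33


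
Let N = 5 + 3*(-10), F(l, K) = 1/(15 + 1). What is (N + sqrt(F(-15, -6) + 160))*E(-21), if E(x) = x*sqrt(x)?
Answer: 21*I*sqrt(21)*(100 - sqrt(2561))/4 ≈ 1188.3*I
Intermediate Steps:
F(l, K) = 1/16
E(x) = x**(3/2)
N = -25 (N = 5 - 30 = -25)
(N + sqrt(F(-15, -6) + 160))*E(-21) = (-25 + sqrt(1/16 + 160))*(-21)**(3/2) = (-25 + sqrt(2561/16))*(-21*I*sqrt(21)) = (-25 + sqrt(2561)/4)*(-21*I*sqrt(21)) = -21*I*sqrt(21)*(-25 + sqrt(2561)/4)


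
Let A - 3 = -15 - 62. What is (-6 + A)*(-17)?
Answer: 1360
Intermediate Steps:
A = -74 (A = 3 + (-15 - 62) = 3 - 77 = -74)
(-6 + A)*(-17) = (-6 - 74)*(-17) = -80*(-17) = 1360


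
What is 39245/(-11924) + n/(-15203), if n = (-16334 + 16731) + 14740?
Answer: -777135323/181280572 ≈ -4.2869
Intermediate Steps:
n = 15137 (n = 397 + 14740 = 15137)
39245/(-11924) + n/(-15203) = 39245/(-11924) + 15137/(-15203) = 39245*(-1/11924) + 15137*(-1/15203) = -39245/11924 - 15137/15203 = -777135323/181280572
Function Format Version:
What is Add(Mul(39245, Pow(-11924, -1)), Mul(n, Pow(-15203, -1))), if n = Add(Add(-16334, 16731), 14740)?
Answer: Rational(-777135323, 181280572) ≈ -4.2869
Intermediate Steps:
n = 15137 (n = Add(397, 14740) = 15137)
Add(Mul(39245, Pow(-11924, -1)), Mul(n, Pow(-15203, -1))) = Add(Mul(39245, Pow(-11924, -1)), Mul(15137, Pow(-15203, -1))) = Add(Mul(39245, Rational(-1, 11924)), Mul(15137, Rational(-1, 15203))) = Add(Rational(-39245, 11924), Rational(-15137, 15203)) = Rational(-777135323, 181280572)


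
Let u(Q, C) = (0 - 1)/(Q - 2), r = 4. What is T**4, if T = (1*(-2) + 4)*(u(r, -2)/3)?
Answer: 1/81 ≈ 0.012346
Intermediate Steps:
u(Q, C) = -1/(-2 + Q)
T = -1/3 (T = (1*(-2) + 4)*(-1/(-2 + 4)/3) = (-2 + 4)*(-1/2*(1/3)) = 2*(-1*1/2*(1/3)) = 2*(-1/2*1/3) = 2*(-1/6) = -1/3 ≈ -0.33333)
T**4 = (-1/3)**4 = 1/81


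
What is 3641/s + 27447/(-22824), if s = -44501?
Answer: -434840377/338563608 ≈ -1.2844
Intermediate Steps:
3641/s + 27447/(-22824) = 3641/(-44501) + 27447/(-22824) = 3641*(-1/44501) + 27447*(-1/22824) = -3641/44501 - 9149/7608 = -434840377/338563608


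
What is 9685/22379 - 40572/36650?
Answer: -276502769/410095175 ≈ -0.67424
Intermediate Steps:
9685/22379 - 40572/36650 = 9685*(1/22379) - 40572*1/36650 = 9685/22379 - 20286/18325 = -276502769/410095175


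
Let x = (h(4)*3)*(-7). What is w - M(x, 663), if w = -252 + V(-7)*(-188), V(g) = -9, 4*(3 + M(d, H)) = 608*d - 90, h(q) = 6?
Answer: 41235/2 ≈ 20618.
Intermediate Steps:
x = -126 (x = (6*3)*(-7) = 18*(-7) = -126)
M(d, H) = -51/2 + 152*d (M(d, H) = -3 + (608*d - 90)/4 = -3 + (-90 + 608*d)/4 = -3 + (-45/2 + 152*d) = -51/2 + 152*d)
w = 1440 (w = -252 - 9*(-188) = -252 + 1692 = 1440)
w - M(x, 663) = 1440 - (-51/2 + 152*(-126)) = 1440 - (-51/2 - 19152) = 1440 - 1*(-38355/2) = 1440 + 38355/2 = 41235/2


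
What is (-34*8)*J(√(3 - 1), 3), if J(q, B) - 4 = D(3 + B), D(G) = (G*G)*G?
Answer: -59840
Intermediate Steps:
D(G) = G³ (D(G) = G²*G = G³)
J(q, B) = 4 + (3 + B)³
(-34*8)*J(√(3 - 1), 3) = (-34*8)*(4 + (3 + 3)³) = -272*(4 + 6³) = -272*(4 + 216) = -272*220 = -59840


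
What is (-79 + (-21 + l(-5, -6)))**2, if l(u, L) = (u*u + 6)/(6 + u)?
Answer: 4761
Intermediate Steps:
l(u, L) = (6 + u**2)/(6 + u) (l(u, L) = (u**2 + 6)/(6 + u) = (6 + u**2)/(6 + u))
(-79 + (-21 + l(-5, -6)))**2 = (-79 + (-21 + (6 + (-5)**2)/(6 - 5)))**2 = (-79 + (-21 + (6 + 25)/1))**2 = (-79 + (-21 + 1*31))**2 = (-79 + (-21 + 31))**2 = (-79 + 10)**2 = (-69)**2 = 4761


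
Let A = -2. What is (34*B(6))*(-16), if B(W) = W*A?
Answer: 6528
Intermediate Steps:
B(W) = -2*W (B(W) = W*(-2) = -2*W)
(34*B(6))*(-16) = (34*(-2*6))*(-16) = (34*(-12))*(-16) = -408*(-16) = 6528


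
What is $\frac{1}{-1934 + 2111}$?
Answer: $\frac{1}{177} \approx 0.0056497$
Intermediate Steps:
$\frac{1}{-1934 + 2111} = \frac{1}{177}$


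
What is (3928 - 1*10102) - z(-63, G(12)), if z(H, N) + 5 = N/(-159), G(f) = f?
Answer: -326953/53 ≈ -6168.9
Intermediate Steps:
z(H, N) = -5 - N/159 (z(H, N) = -5 + N/(-159) = -5 + N*(-1/159) = -5 - N/159)
(3928 - 1*10102) - z(-63, G(12)) = (3928 - 1*10102) - (-5 - 1/159*12) = (3928 - 10102) - (-5 - 4/53) = -6174 - 1*(-269/53) = -6174 + 269/53 = -326953/53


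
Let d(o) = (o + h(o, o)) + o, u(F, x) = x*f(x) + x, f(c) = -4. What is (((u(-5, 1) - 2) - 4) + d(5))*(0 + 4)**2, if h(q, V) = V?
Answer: 96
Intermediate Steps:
u(F, x) = -3*x (u(F, x) = x*(-4) + x = -4*x + x = -3*x)
d(o) = 3*o (d(o) = (o + o) + o = 2*o + o = 3*o)
(((u(-5, 1) - 2) - 4) + d(5))*(0 + 4)**2 = (((-3*1 - 2) - 4) + 3*5)*(0 + 4)**2 = (((-3 - 2) - 4) + 15)*4**2 = ((-5 - 4) + 15)*16 = (-9 + 15)*16 = 6*16 = 96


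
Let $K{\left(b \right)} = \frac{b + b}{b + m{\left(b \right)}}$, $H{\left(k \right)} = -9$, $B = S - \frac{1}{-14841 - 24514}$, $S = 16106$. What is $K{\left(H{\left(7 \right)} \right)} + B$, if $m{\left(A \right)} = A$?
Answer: $\frac{633890986}{39355} \approx 16107.0$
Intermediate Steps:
$B = \frac{633851631}{39355}$ ($B = 16106 - \frac{1}{-14841 - 24514} = 16106 - \frac{1}{-39355} = 16106 - - \frac{1}{39355} = 16106 + \frac{1}{39355} = \frac{633851631}{39355} \approx 16106.0$)
$K{\left(b \right)} = 1$ ($K{\left(b \right)} = \frac{b + b}{b + b} = \frac{2 b}{2 b} = 2 b \frac{1}{2 b} = 1$)
$K{\left(H{\left(7 \right)} \right)} + B = 1 + \frac{633851631}{39355} = \frac{633890986}{39355}$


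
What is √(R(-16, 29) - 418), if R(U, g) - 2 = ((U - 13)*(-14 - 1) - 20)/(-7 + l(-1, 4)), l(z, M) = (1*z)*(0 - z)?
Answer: I*√7486/4 ≈ 21.63*I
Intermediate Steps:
l(z, M) = -z² (l(z, M) = z*(-z) = -z²)
R(U, g) = -159/8 + 15*U/8 (R(U, g) = 2 + ((U - 13)*(-14 - 1) - 20)/(-7 - 1*(-1)²) = 2 + ((-13 + U)*(-15) - 20)/(-7 - 1*1) = 2 + ((195 - 15*U) - 20)/(-7 - 1) = 2 + (175 - 15*U)/(-8) = 2 + (175 - 15*U)*(-⅛) = 2 + (-175/8 + 15*U/8) = -159/8 + 15*U/8)
√(R(-16, 29) - 418) = √((-159/8 + (15/8)*(-16)) - 418) = √((-159/8 - 30) - 418) = √(-399/8 - 418) = √(-3743/8) = I*√7486/4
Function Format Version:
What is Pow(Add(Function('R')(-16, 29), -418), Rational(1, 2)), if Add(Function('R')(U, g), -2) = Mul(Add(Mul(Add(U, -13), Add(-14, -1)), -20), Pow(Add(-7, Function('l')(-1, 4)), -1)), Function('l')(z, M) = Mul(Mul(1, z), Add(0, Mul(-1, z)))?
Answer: Mul(Rational(1, 4), I, Pow(7486, Rational(1, 2))) ≈ Mul(21.630, I)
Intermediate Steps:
Function('l')(z, M) = Mul(-1, Pow(z, 2)) (Function('l')(z, M) = Mul(z, Mul(-1, z)) = Mul(-1, Pow(z, 2)))
Function('R')(U, g) = Add(Rational(-159, 8), Mul(Rational(15, 8), U)) (Function('R')(U, g) = Add(2, Mul(Add(Mul(Add(U, -13), Add(-14, -1)), -20), Pow(Add(-7, Mul(-1, Pow(-1, 2))), -1))) = Add(2, Mul(Add(Mul(Add(-13, U), -15), -20), Pow(Add(-7, Mul(-1, 1)), -1))) = Add(2, Mul(Add(Add(195, Mul(-15, U)), -20), Pow(Add(-7, -1), -1))) = Add(2, Mul(Add(175, Mul(-15, U)), Pow(-8, -1))) = Add(2, Mul(Add(175, Mul(-15, U)), Rational(-1, 8))) = Add(2, Add(Rational(-175, 8), Mul(Rational(15, 8), U))) = Add(Rational(-159, 8), Mul(Rational(15, 8), U)))
Pow(Add(Function('R')(-16, 29), -418), Rational(1, 2)) = Pow(Add(Add(Rational(-159, 8), Mul(Rational(15, 8), -16)), -418), Rational(1, 2)) = Pow(Add(Add(Rational(-159, 8), -30), -418), Rational(1, 2)) = Pow(Add(Rational(-399, 8), -418), Rational(1, 2)) = Pow(Rational(-3743, 8), Rational(1, 2)) = Mul(Rational(1, 4), I, Pow(7486, Rational(1, 2)))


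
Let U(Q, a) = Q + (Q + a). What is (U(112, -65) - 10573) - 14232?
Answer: -24646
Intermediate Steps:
U(Q, a) = a + 2*Q
(U(112, -65) - 10573) - 14232 = ((-65 + 2*112) - 10573) - 14232 = ((-65 + 224) - 10573) - 14232 = (159 - 10573) - 14232 = -10414 - 14232 = -24646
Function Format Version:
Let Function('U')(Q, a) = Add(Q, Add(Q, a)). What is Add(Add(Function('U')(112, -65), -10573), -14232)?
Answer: -24646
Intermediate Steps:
Function('U')(Q, a) = Add(a, Mul(2, Q))
Add(Add(Function('U')(112, -65), -10573), -14232) = Add(Add(Add(-65, Mul(2, 112)), -10573), -14232) = Add(Add(Add(-65, 224), -10573), -14232) = Add(Add(159, -10573), -14232) = Add(-10414, -14232) = -24646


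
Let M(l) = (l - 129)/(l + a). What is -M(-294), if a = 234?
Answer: -141/20 ≈ -7.0500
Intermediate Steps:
M(l) = (-129 + l)/(234 + l) (M(l) = (l - 129)/(l + 234) = (-129 + l)/(234 + l))
-M(-294) = -(-129 - 294)/(234 - 294) = -(-423)/(-60) = -(-1)*(-423)/60 = -1*141/20 = -141/20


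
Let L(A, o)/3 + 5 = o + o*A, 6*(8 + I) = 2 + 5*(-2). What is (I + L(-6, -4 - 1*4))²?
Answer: 82369/9 ≈ 9152.1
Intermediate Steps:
I = -28/3 (I = -8 + (2 + 5*(-2))/6 = -8 + (2 - 10)/6 = -8 + (⅙)*(-8) = -8 - 4/3 = -28/3 ≈ -9.3333)
L(A, o) = -15 + 3*o + 3*A*o (L(A, o) = -15 + 3*(o + o*A) = -15 + 3*(o + A*o) = -15 + (3*o + 3*A*o) = -15 + 3*o + 3*A*o)
(I + L(-6, -4 - 1*4))² = (-28/3 + (-15 + 3*(-4 - 1*4) + 3*(-6)*(-4 - 1*4)))² = (-28/3 + (-15 + 3*(-4 - 4) + 3*(-6)*(-4 - 4)))² = (-28/3 + (-15 + 3*(-8) + 3*(-6)*(-8)))² = (-28/3 + (-15 - 24 + 144))² = (-28/3 + 105)² = (287/3)² = 82369/9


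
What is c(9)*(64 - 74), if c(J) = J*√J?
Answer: -270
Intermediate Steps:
c(J) = J^(3/2)
c(9)*(64 - 74) = 9^(3/2)*(64 - 74) = 27*(-10) = -270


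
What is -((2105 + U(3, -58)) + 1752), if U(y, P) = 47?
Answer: -3904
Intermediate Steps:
-((2105 + U(3, -58)) + 1752) = -((2105 + 47) + 1752) = -(2152 + 1752) = -1*3904 = -3904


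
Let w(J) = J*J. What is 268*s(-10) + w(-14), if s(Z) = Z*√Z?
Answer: 196 - 2680*I*√10 ≈ 196.0 - 8474.9*I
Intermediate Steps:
s(Z) = Z^(3/2)
w(J) = J²
268*s(-10) + w(-14) = 268*(-10)^(3/2) + (-14)² = 268*(-10*I*√10) + 196 = -2680*I*√10 + 196 = 196 - 2680*I*√10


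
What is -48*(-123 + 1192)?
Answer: -51312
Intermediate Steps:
-48*(-123 + 1192) = -48*1069 = -51312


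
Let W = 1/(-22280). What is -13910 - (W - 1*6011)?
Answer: -175989719/22280 ≈ -7899.0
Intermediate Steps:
W = -1/22280 ≈ -4.4883e-5
-13910 - (W - 1*6011) = -13910 - (-1/22280 - 1*6011) = -13910 - (-1/22280 - 6011) = -13910 - 1*(-133925081/22280) = -13910 + 133925081/22280 = -175989719/22280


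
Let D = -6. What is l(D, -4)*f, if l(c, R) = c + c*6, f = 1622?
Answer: -68124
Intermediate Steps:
l(c, R) = 7*c (l(c, R) = c + 6*c = 7*c)
l(D, -4)*f = (7*(-6))*1622 = -42*1622 = -68124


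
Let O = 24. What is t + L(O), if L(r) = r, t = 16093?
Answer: 16117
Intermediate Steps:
t + L(O) = 16093 + 24 = 16117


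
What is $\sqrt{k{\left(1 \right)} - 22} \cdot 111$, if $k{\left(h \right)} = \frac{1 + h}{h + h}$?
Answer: $111 i \sqrt{21} \approx 508.67 i$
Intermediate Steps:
$k{\left(h \right)} = \frac{1 + h}{2 h}$
$\sqrt{k{\left(1 \right)} - 22} \cdot 111 = \sqrt{\frac{1 + 1}{2 \cdot 1} - 22} \cdot 111 = \sqrt{\frac{1}{2} \cdot 1 \cdot 2 - 22} \cdot 111 = \sqrt{1 - 22} \cdot 111 = \sqrt{-21} \cdot 111 = i \sqrt{21} \cdot 111 = 111 i \sqrt{21}$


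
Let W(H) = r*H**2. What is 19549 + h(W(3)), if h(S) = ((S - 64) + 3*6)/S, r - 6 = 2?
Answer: 703777/36 ≈ 19549.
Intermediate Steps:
r = 8 (r = 6 + 2 = 8)
W(H) = 8*H**2
h(S) = (-46 + S)/S (h(S) = ((-64 + S) + 18)/S = (-46 + S)/S)
19549 + h(W(3)) = 19549 + (-46 + 8*3**2)/((8*3**2)) = 19549 + (-46 + 8*9)/((8*9)) = 19549 + (-46 + 72)/72 = 19549 + (1/72)*26 = 19549 + 13/36 = 703777/36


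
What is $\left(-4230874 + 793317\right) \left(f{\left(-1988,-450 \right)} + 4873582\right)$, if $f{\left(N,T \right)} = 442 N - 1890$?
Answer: $-13726151350772$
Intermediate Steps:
$f{\left(N,T \right)} = -1890 + 442 N$
$\left(-4230874 + 793317\right) \left(f{\left(-1988,-450 \right)} + 4873582\right) = \left(-4230874 + 793317\right) \left(\left(-1890 + 442 \left(-1988\right)\right) + 4873582\right) = - 3437557 \left(\left(-1890 - 878696\right) + 4873582\right) = - 3437557 \left(-880586 + 4873582\right) = \left(-3437557\right) 3992996 = -13726151350772$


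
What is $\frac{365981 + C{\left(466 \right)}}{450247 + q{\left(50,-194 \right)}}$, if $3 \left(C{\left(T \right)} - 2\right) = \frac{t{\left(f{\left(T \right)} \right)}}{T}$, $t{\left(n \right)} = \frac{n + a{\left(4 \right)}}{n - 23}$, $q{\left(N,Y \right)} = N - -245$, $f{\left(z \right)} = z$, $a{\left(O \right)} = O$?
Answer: $\frac{56664599033}{69756742047} \approx 0.81232$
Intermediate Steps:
$q{\left(N,Y \right)} = 245 + N$ ($q{\left(N,Y \right)} = N + 245 = 245 + N$)
$t{\left(n \right)} = \frac{4 + n}{-23 + n}$ ($t{\left(n \right)} = \frac{n + 4}{n - 23} = \frac{4 + n}{-23 + n}$)
$C{\left(T \right)} = 2 + \frac{4 + T}{3 T \left(-23 + T\right)}$ ($C{\left(T \right)} = 2 + \frac{\frac{4 + T}{-23 + T} \frac{1}{T}}{3} = 2 + \frac{\frac{1}{T} \frac{1}{-23 + T} \left(4 + T\right)}{3} = 2 + \frac{4 + T}{3 T \left(-23 + T\right)}$)
$\frac{365981 + C{\left(466 \right)}}{450247 + q{\left(50,-194 \right)}} = \frac{365981 + \frac{4 + 466 + 6 \cdot 466 \left(-23 + 466\right)}{3 \cdot 466 \left(-23 + 466\right)}}{450247 + \left(245 + 50\right)} = \frac{365981 + \frac{1}{3} \cdot \frac{1}{466} \cdot \frac{1}{443} \left(4 + 466 + 6 \cdot 466 \cdot 443\right)}{450247 + 295} = \frac{365981 + \frac{1}{3} \cdot \frac{1}{466} \cdot \frac{1}{443} \left(4 + 466 + 1238628\right)}{450542} = \left(365981 + \frac{1}{3} \cdot \frac{1}{466} \cdot \frac{1}{443} \cdot 1239098\right) \frac{1}{450542} = \left(365981 + \frac{619549}{309657}\right) \frac{1}{450542} = \frac{113329198066}{309657} \cdot \frac{1}{450542} = \frac{56664599033}{69756742047}$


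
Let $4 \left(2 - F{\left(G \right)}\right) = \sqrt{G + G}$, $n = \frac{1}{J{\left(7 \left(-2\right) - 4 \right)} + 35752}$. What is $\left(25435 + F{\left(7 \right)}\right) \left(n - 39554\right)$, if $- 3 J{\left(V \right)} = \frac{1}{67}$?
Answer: $- \frac{7230238735514961}{7186151} + \frac{284241016453 \sqrt{14}}{28744604} \approx -1.0061 \cdot 10^{9}$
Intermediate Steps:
$J{\left(V \right)} = - \frac{1}{201}$ ($J{\left(V \right)} = - \frac{1}{3 \cdot 67} = \left(- \frac{1}{3}\right) \frac{1}{67} = - \frac{1}{201}$)
$n = \frac{201}{7186151}$ ($n = \frac{1}{- \frac{1}{201} + 35752} = \frac{1}{\frac{7186151}{201}} = \frac{201}{7186151} \approx 2.797 \cdot 10^{-5}$)
$F{\left(G \right)} = 2 - \frac{\sqrt{2} \sqrt{G}}{4}$ ($F{\left(G \right)} = 2 - \frac{\sqrt{G + G}}{4} = 2 - \frac{\sqrt{2 G}}{4} = 2 - \frac{\sqrt{2} \sqrt{G}}{4}$)
$\left(25435 + F{\left(7 \right)}\right) \left(n - 39554\right) = \left(25435 + \left(2 - \frac{\sqrt{2} \sqrt{7}}{4}\right)\right) \left(\frac{201}{7186151} - 39554\right) = \left(25435 + \left(2 - \frac{\sqrt{14}}{4}\right)\right) \left(- \frac{284241016453}{7186151}\right) = \left(25437 - \frac{\sqrt{14}}{4}\right) \left(- \frac{284241016453}{7186151}\right) = - \frac{7230238735514961}{7186151} + \frac{284241016453 \sqrt{14}}{28744604}$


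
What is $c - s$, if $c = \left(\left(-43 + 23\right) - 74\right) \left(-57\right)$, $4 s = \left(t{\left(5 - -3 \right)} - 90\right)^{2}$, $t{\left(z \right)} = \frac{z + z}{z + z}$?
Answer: $\frac{13511}{4} \approx 3377.8$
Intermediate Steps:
$t{\left(z \right)} = 1$ ($t{\left(z \right)} = \frac{2 z}{2 z} = 2 z \frac{1}{2 z} = 1$)
$s = \frac{7921}{4}$ ($s = \frac{\left(1 - 90\right)^{2}}{4} = \frac{\left(-89\right)^{2}}{4} = \frac{1}{4} \cdot 7921 = \frac{7921}{4} \approx 1980.3$)
$c = 5358$ ($c = \left(-20 - 74\right) \left(-57\right) = \left(-94\right) \left(-57\right) = 5358$)
$c - s = 5358 - \frac{7921}{4} = \frac{13511}{4}$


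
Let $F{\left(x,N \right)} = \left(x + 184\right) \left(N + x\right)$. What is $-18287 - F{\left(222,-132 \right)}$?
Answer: $-54827$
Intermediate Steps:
$F{\left(x,N \right)} = \left(184 + x\right) \left(N + x\right)$
$-18287 - F{\left(222,-132 \right)} = -18287 - \left(222^{2} + 184 \left(-132\right) + 184 \cdot 222 - 29304\right) = -18287 - \left(49284 - 24288 + 40848 - 29304\right) = -18287 - 36540 = -54827$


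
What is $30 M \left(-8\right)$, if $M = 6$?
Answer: $-1440$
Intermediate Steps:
$30 M \left(-8\right) = 30 \cdot 6 \left(-8\right) = 180 \left(-8\right) = -1440$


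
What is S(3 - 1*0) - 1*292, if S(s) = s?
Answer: -289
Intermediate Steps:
S(3 - 1*0) - 1*292 = (3 - 1*0) - 1*292 = (3 + 0) - 292 = 3 - 292 = -289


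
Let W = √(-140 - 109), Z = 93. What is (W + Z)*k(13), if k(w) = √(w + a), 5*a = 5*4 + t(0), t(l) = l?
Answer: √17*(93 + I*√249) ≈ 383.45 + 65.062*I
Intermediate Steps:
a = 4 (a = (5*4 + 0)/5 = (20 + 0)/5 = (⅕)*20 = 4)
k(w) = √(4 + w) (k(w) = √(w + 4) = √(4 + w))
W = I*√249 (W = √(-249) = I*√249 ≈ 15.78*I)
(W + Z)*k(13) = (I*√249 + 93)*√(4 + 13) = (93 + I*√249)*√17 = √17*(93 + I*√249)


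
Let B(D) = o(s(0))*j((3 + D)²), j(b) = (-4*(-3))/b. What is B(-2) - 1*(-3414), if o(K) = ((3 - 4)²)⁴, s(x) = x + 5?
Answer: 3426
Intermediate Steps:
s(x) = 5 + x
j(b) = 12/b
o(K) = 1 (o(K) = ((-1)²)⁴ = 1⁴ = 1)
B(D) = 12/(3 + D)² (B(D) = 1*(12/((3 + D)²)) = 1*(12/(3 + D)²) = 12/(3 + D)²)
B(-2) - 1*(-3414) = 12/(3 - 2)² - 1*(-3414) = 12/1² + 3414 = 12*1 + 3414 = 12 + 3414 = 3426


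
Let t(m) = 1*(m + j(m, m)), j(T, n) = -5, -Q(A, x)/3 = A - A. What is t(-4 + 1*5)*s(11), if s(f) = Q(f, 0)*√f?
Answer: 0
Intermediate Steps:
Q(A, x) = 0 (Q(A, x) = -3*(A - A) = -3*0 = 0)
s(f) = 0 (s(f) = 0*√f = 0)
t(m) = -5 + m (t(m) = 1*(m - 5) = 1*(-5 + m) = -5 + m)
t(-4 + 1*5)*s(11) = (-5 + (-4 + 1*5))*0 = (-5 + (-4 + 5))*0 = (-5 + 1)*0 = -4*0 = 0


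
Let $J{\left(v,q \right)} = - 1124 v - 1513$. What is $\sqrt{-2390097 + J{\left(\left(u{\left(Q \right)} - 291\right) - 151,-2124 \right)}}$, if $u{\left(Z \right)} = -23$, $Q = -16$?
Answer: $5 i \sqrt{74758} \approx 1367.1 i$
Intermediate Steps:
$J{\left(v,q \right)} = -1513 - 1124 v$
$\sqrt{-2390097 + J{\left(\left(u{\left(Q \right)} - 291\right) - 151,-2124 \right)}} = \sqrt{-2390097 - \left(1513 + 1124 \left(\left(-23 - 291\right) - 151\right)\right)} = \sqrt{-2390097 - \left(1513 + 1124 \left(-314 - 151\right)\right)} = \sqrt{-2390097 - -521147} = \sqrt{-2390097 + \left(-1513 + 522660\right)} = \sqrt{-2390097 + 521147} = \sqrt{-1868950} = 5 i \sqrt{74758}$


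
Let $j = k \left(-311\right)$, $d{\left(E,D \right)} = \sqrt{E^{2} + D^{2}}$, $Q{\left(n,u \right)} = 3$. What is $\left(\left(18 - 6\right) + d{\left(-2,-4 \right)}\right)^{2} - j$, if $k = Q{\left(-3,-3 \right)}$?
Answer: $1097 + 48 \sqrt{5} \approx 1204.3$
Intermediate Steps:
$k = 3$
$d{\left(E,D \right)} = \sqrt{D^{2} + E^{2}}$
$j = -933$ ($j = 3 \left(-311\right) = -933$)
$\left(\left(18 - 6\right) + d{\left(-2,-4 \right)}\right)^{2} - j = \left(\left(18 - 6\right) + \sqrt{\left(-4\right)^{2} + \left(-2\right)^{2}}\right)^{2} - -933 = \left(12 + \sqrt{16 + 4}\right)^{2} + 933 = \left(12 + \sqrt{20}\right)^{2} + 933 = \left(12 + 2 \sqrt{5}\right)^{2} + 933 = 933 + \left(12 + 2 \sqrt{5}\right)^{2}$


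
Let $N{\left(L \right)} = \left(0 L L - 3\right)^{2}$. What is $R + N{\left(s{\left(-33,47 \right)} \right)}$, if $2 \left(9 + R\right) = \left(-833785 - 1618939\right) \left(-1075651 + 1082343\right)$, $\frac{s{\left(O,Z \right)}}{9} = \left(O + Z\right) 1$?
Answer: $-8206814504$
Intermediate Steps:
$s{\left(O,Z \right)} = 9 O + 9 Z$ ($s{\left(O,Z \right)} = 9 \left(O + Z\right) 1 = 9 \left(O + Z\right) = 9 O + 9 Z$)
$N{\left(L \right)} = 9$ ($N{\left(L \right)} = \left(0 L^{2} - 3\right)^{2} = \left(0 - 3\right)^{2} = \left(-3\right)^{2} = 9$)
$R = -8206814513$ ($R = -9 + \frac{\left(-833785 - 1618939\right) \left(-1075651 + 1082343\right)}{2} = -9 + \frac{\left(-2452724\right) 6692}{2} = -9 + \frac{1}{2} \left(-16413629008\right) = -9 - 8206814504 = -8206814513$)
$R + N{\left(s{\left(-33,47 \right)} \right)} = -8206814513 + 9 = -8206814504$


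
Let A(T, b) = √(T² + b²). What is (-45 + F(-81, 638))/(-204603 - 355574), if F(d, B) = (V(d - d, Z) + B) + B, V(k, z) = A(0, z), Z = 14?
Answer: -1245/560177 ≈ -0.0022225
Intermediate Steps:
V(k, z) = √(z²) (V(k, z) = √(0² + z²) = √(0 + z²) = √(z²))
F(d, B) = 14 + 2*B (F(d, B) = (√(14²) + B) + B = (√196 + B) + B = (14 + B) + B = 14 + 2*B)
(-45 + F(-81, 638))/(-204603 - 355574) = (-45 + (14 + 2*638))/(-204603 - 355574) = (-45 + (14 + 1276))/(-560177) = (-45 + 1290)*(-1/560177) = 1245*(-1/560177) = -1245/560177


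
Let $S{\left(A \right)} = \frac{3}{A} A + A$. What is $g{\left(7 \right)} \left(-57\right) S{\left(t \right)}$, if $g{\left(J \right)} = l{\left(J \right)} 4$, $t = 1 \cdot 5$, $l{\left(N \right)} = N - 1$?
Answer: $-10944$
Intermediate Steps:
$l{\left(N \right)} = -1 + N$ ($l{\left(N \right)} = N - 1 = -1 + N$)
$t = 5$
$S{\left(A \right)} = 3 + A$
$g{\left(J \right)} = -4 + 4 J$ ($g{\left(J \right)} = \left(-1 + J\right) 4 = -4 + 4 J$)
$g{\left(7 \right)} \left(-57\right) S{\left(t \right)} = \left(-4 + 4 \cdot 7\right) \left(-57\right) \left(3 + 5\right) = \left(-4 + 28\right) \left(-57\right) 8 = 24 \left(-57\right) 8 = \left(-1368\right) 8 = -10944$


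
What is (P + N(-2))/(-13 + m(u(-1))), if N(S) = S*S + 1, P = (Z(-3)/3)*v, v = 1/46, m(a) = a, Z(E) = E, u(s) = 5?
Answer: -229/368 ≈ -0.62228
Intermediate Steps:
v = 1/46 ≈ 0.021739
P = -1/46 (P = -3/3*(1/46) = -3*⅓*(1/46) = -1*1/46 = -1/46 ≈ -0.021739)
N(S) = 1 + S² (N(S) = S² + 1 = 1 + S²)
(P + N(-2))/(-13 + m(u(-1))) = (-1/46 + (1 + (-2)²))/(-13 + 5) = (-1/46 + (1 + 4))/(-8) = (-1/46 + 5)*(-⅛) = (229/46)*(-⅛) = -229/368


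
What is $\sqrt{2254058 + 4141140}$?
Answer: $\sqrt{6395198} \approx 2528.9$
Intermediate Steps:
$\sqrt{2254058 + 4141140} = \sqrt{6395198}$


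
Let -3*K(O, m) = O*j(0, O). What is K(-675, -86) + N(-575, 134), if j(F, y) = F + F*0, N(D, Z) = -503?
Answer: -503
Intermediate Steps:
j(F, y) = F (j(F, y) = F + 0 = F)
K(O, m) = 0 (K(O, m) = -O*0/3 = -⅓*0 = 0)
K(-675, -86) + N(-575, 134) = 0 - 503 = -503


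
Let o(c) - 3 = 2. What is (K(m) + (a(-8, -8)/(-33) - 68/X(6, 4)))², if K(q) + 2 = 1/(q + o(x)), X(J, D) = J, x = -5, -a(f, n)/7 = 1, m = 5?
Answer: 18464209/108900 ≈ 169.55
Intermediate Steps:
a(f, n) = -7 (a(f, n) = -7*1 = -7)
o(c) = 5 (o(c) = 3 + 2 = 5)
K(q) = -2 + 1/(5 + q) (K(q) = -2 + 1/(q + 5) = -2 + 1/(5 + q))
(K(m) + (a(-8, -8)/(-33) - 68/X(6, 4)))² = ((-9 - 2*5)/(5 + 5) + (-7/(-33) - 68/6))² = ((-9 - 10)/10 + (-7*(-1/33) - 68*⅙))² = ((⅒)*(-19) + (7/33 - 34/3))² = (-19/10 - 367/33)² = (-4297/330)² = 18464209/108900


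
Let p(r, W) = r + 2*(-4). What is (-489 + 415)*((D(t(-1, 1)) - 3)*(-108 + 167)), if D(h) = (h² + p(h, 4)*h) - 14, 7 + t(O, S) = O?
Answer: -764050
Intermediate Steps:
t(O, S) = -7 + O
p(r, W) = -8 + r (p(r, W) = r - 8 = -8 + r)
D(h) = -14 + h² + h*(-8 + h) (D(h) = (h² + (-8 + h)*h) - 14 = (h² + h*(-8 + h)) - 14 = -14 + h² + h*(-8 + h))
(-489 + 415)*((D(t(-1, 1)) - 3)*(-108 + 167)) = (-489 + 415)*(((-14 + (-7 - 1)² + (-7 - 1)*(-8 + (-7 - 1))) - 3)*(-108 + 167)) = -74*((-14 + (-8)² - 8*(-8 - 8)) - 3)*59 = -74*((-14 + 64 - 8*(-16)) - 3)*59 = -74*((-14 + 64 + 128) - 3)*59 = -74*(178 - 3)*59 = -12950*59 = -74*10325 = -764050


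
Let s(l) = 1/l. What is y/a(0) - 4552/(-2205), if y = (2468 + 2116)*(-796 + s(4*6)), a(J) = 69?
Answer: -2681669959/50715 ≈ -52877.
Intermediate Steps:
y = -3648673 (y = (2468 + 2116)*(-796 + 1/(4*6)) = 4584*(-796 + 1/24) = 4584*(-19103/24) = -3648673)
y/a(0) - 4552/(-2205) = -3648673/69 - 4552/(-2205) = -3648673*1/69 - 4552*(-1/2205) = -3648673/69 + 4552/2205 = -2681669959/50715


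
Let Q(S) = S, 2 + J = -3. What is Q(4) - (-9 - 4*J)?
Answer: -7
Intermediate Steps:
J = -5 (J = -2 - 3 = -5)
Q(4) - (-9 - 4*J) = 4 - (-9 - 4*(-5)) = 4 - (-9 + 20) = 4 - 1*11 = 4 - 11 = -7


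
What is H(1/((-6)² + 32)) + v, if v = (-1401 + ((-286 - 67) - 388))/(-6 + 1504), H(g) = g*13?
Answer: -9013/7276 ≈ -1.2387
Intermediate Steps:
H(g) = 13*g
v = -153/107 (v = (-1401 + (-353 - 388))/1498 = (-1401 - 741)*(1/1498) = -2142*1/1498 = -153/107 ≈ -1.4299)
H(1/((-6)² + 32)) + v = 13/((-6)² + 32) - 153/107 = 13/(36 + 32) - 153/107 = 13/68 - 153/107 = -9013/7276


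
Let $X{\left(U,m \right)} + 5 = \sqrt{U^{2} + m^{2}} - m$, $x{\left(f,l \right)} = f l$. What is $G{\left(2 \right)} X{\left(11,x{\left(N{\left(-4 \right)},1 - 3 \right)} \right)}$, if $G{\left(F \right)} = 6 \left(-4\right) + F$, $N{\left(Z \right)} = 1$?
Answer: $66 - 110 \sqrt{5} \approx -179.97$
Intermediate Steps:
$G{\left(F \right)} = -24 + F$
$X{\left(U,m \right)} = -5 + \sqrt{U^{2} + m^{2}} - m$ ($X{\left(U,m \right)} = -5 - \left(m - \sqrt{U^{2} + m^{2}}\right) = -5 + \sqrt{U^{2} + m^{2}} - m$)
$G{\left(2 \right)} X{\left(11,x{\left(N{\left(-4 \right)},1 - 3 \right)} \right)} = \left(-24 + 2\right) \left(-5 + \sqrt{11^{2} + \left(1 \left(1 - 3\right)\right)^{2}} - 1 \left(1 - 3\right)\right) = - 22 \left(-5 + \sqrt{121 + \left(1 \left(1 - 3\right)\right)^{2}} - 1 \left(1 - 3\right)\right) = - 22 \left(-5 + \sqrt{121 + \left(1 \left(-2\right)\right)^{2}} - 1 \left(-2\right)\right) = - 22 \left(-5 + \sqrt{121 + \left(-2\right)^{2}} - -2\right) = - 22 \left(-5 + \sqrt{121 + 4} + 2\right) = - 22 \left(-5 + \sqrt{125} + 2\right) = - 22 \left(-5 + 5 \sqrt{5} + 2\right) = - 22 \left(-3 + 5 \sqrt{5}\right) = 66 - 110 \sqrt{5}$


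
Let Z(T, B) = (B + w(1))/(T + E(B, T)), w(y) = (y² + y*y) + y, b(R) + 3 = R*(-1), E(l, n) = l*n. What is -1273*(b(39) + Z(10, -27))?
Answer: 3467652/65 ≈ 53349.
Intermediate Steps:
b(R) = -3 - R (b(R) = -3 + R*(-1) = -3 - R)
w(y) = y + 2*y² (w(y) = (y² + y²) + y = 2*y² + y = y + 2*y²)
Z(T, B) = (3 + B)/(T + B*T) (Z(T, B) = (B + 1*(1 + 2*1))/(T + B*T) = (B + 1*(1 + 2))/(T + B*T) = (B + 1*3)/(T + B*T) = (B + 3)/(T + B*T) = (3 + B)/(T + B*T))
-1273*(b(39) + Z(10, -27)) = -1273*((-3 - 1*39) + (3 - 27)/(10*(1 - 27))) = -1273*((-3 - 39) + (⅒)*(-24)/(-26)) = -1273*(-42 + (⅒)*(-1/26)*(-24)) = -1273*(-42 + 6/65) = -1273*(-2724/65) = 3467652/65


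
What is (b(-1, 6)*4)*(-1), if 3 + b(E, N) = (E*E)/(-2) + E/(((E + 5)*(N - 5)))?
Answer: 15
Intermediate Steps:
b(E, N) = -3 - E**2/2 + E/((-5 + N)*(5 + E)) (b(E, N) = -3 + ((E*E)/(-2) + E/(((E + 5)*(N - 5)))) = -3 + (E**2*(-1/2) + E/(((5 + E)*(-5 + N)))) = -3 + (-E**2/2 + E/(((-5 + N)*(5 + E)))) = -3 + (-E**2/2 + E*(1/((-5 + N)*(5 + E)))) = -3 + (-E**2/2 + E/((-5 + N)*(5 + E))) = -3 - E**2/2 + E/((-5 + N)*(5 + E)))
(b(-1, 6)*4)*(-1) = (((150 - 30*6 + 5*(-1)**3 + 25*(-1)**2 + 32*(-1) - 1*6*(-1)**3 - 6*(-1)*6 - 5*6*(-1)**2)/(2*(-25 - 5*(-1) + 5*6 - 1*6)))*4)*(-1) = (((150 - 180 + 5*(-1) + 25*1 - 32 - 1*6*(-1) + 36 - 5*6*1)/(2*(-25 + 5 + 30 - 6)))*4)*(-1) = (((1/2)*(150 - 180 - 5 + 25 - 32 + 6 + 36 - 30)/4)*4)*(-1) = (((1/2)*(1/4)*(-30))*4)*(-1) = -15/4*4*(-1) = -15*(-1) = 15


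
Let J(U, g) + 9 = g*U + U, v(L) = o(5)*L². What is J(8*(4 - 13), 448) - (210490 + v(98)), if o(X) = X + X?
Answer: -338867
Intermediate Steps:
o(X) = 2*X
v(L) = 10*L² (v(L) = (2*5)*L² = 10*L²)
J(U, g) = -9 + U + U*g (J(U, g) = -9 + (g*U + U) = -9 + (U*g + U) = -9 + (U + U*g) = -9 + U + U*g)
J(8*(4 - 13), 448) - (210490 + v(98)) = (-9 + 8*(4 - 13) + (8*(4 - 13))*448) - (210490 + 10*98²) = (-9 + 8*(-9) + (8*(-9))*448) - (210490 + 10*9604) = (-9 - 72 - 72*448) - (210490 + 96040) = (-9 - 72 - 32256) - 1*306530 = -32337 - 306530 = -338867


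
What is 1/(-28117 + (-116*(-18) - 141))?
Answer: -1/26170 ≈ -3.8212e-5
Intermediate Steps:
1/(-28117 + (-116*(-18) - 141)) = 1/(-28117 + (2088 - 141)) = 1/(-28117 + 1947) = 1/(-26170) = -1/26170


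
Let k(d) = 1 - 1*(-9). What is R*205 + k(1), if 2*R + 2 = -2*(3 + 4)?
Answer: -1630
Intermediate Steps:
R = -8 (R = -1 + (-2*(3 + 4))/2 = -1 + (-2*7)/2 = -1 + (½)*(-14) = -1 - 7 = -8)
k(d) = 10 (k(d) = 1 + 9 = 10)
R*205 + k(1) = -8*205 + 10 = -1640 + 10 = -1630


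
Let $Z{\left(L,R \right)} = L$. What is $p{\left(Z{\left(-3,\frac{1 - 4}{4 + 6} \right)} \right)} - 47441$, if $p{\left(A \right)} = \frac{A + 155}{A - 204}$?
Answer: $- \frac{9820439}{207} \approx -47442.0$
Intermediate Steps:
$p{\left(A \right)} = \frac{155 + A}{-204 + A}$
$p{\left(Z{\left(-3,\frac{1 - 4}{4 + 6} \right)} \right)} - 47441 = \frac{155 - 3}{-204 - 3} - 47441 = \frac{1}{-207} \cdot 152 - 47441 = \left(- \frac{1}{207}\right) 152 - 47441 = - \frac{152}{207} - 47441 = - \frac{9820439}{207}$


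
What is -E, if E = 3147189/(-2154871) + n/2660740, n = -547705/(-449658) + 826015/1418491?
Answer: 1068228023279862800734261/731412906949119524854824 ≈ 1.4605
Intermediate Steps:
n = 1148338866025/637835826078 (n = -547705*(-1/449658) + 826015*(1/1418491) = 547705/449658 + 826015/1418491 = 1148338866025/637835826078 ≈ 1.8004)
E = -1068228023279862800734261/731412906949119524854824 (E = 3147189/(-2154871) + (1148338866025/637835826078)/2660740 = 3147189*(-1/2154871) + (1148338866025/637835826078)*(1/2660740) = -3147189/2154871 + 229667773205/339423059175755544 = -1068228023279862800734261/731412906949119524854824 ≈ -1.4605)
-E = -1*(-1068228023279862800734261/731412906949119524854824) = 1068228023279862800734261/731412906949119524854824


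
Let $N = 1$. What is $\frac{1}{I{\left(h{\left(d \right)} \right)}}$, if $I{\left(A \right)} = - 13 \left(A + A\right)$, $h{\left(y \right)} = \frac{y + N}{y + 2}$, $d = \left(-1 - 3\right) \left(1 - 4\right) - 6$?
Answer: $- \frac{4}{91} \approx -0.043956$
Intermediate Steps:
$d = 6$ ($d = \left(-4\right) \left(-3\right) - 6 = 12 - 6 = 6$)
$h{\left(y \right)} = \frac{1 + y}{2 + y}$ ($h{\left(y \right)} = \frac{y + 1}{y + 2} = \frac{1 + y}{2 + y}$)
$I{\left(A \right)} = - 26 A$ ($I{\left(A \right)} = - 13 \cdot 2 A = - 26 A$)
$\frac{1}{I{\left(h{\left(d \right)} \right)}} = \frac{1}{\left(-26\right) \frac{1 + 6}{2 + 6}} = \frac{1}{\left(-26\right) \frac{1}{8} \cdot 7} = \frac{1}{\left(-26\right) \frac{7}{8}} = \frac{1}{- \frac{91}{4}} = - \frac{4}{91}$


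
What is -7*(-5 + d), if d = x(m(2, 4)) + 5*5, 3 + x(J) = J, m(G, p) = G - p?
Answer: -105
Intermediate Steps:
x(J) = -3 + J
d = 20 (d = (-3 + (2 - 1*4)) + 5*5 = (-3 + (2 - 4)) + 25 = (-3 - 2) + 25 = -5 + 25 = 20)
-7*(-5 + d) = -7*(-5 + 20) = -7*15 = -105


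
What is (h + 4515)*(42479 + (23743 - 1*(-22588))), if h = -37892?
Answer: -2964211370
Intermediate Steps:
(h + 4515)*(42479 + (23743 - 1*(-22588))) = (-37892 + 4515)*(42479 + (23743 - 1*(-22588))) = -33377*(42479 + (23743 + 22588)) = -33377*(42479 + 46331) = -33377*88810 = -2964211370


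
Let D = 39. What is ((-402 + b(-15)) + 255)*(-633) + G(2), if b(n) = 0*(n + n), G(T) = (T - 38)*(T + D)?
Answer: 91575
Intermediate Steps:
G(T) = (-38 + T)*(39 + T) (G(T) = (T - 38)*(T + 39) = (-38 + T)*(39 + T))
b(n) = 0 (b(n) = 0*(2*n) = 0)
((-402 + b(-15)) + 255)*(-633) + G(2) = ((-402 + 0) + 255)*(-633) + (-1482 + 2 + 2²) = (-402 + 255)*(-633) + (-1482 + 2 + 4) = -147*(-633) - 1476 = 93051 - 1476 = 91575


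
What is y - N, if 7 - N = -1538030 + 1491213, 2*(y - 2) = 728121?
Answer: 634477/2 ≈ 3.1724e+5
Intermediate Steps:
y = 728125/2 (y = 2 + (½)*728121 = 2 + 728121/2 = 728125/2 ≈ 3.6406e+5)
N = 46824 (N = 7 - (-1538030 + 1491213) = 7 - 1*(-46817) = 7 + 46817 = 46824)
y - N = 728125/2 - 1*46824 = 728125/2 - 46824 = 634477/2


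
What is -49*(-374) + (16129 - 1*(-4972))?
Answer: 39427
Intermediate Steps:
-49*(-374) + (16129 - 1*(-4972)) = 18326 + (16129 + 4972) = 18326 + 21101 = 39427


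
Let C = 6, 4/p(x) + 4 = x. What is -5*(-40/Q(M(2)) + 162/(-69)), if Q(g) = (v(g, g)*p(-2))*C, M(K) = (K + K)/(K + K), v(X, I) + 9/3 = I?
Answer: 845/23 ≈ 36.739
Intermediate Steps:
v(X, I) = -3 + I
p(x) = 4/(-4 + x)
M(K) = 1 (M(K) = (2*K)/((2*K)) = (2*K)*(1/(2*K)) = 1)
Q(g) = 12 - 4*g (Q(g) = ((-3 + g)*(4/(-4 - 2)))*6 = ((-3 + g)*(4/(-6)))*6 = ((-3 + g)*(4*(-1/6)))*6 = ((-3 + g)*(-2/3))*6 = (2 - 2*g/3)*6 = 12 - 4*g)
-5*(-40/Q(M(2)) + 162/(-69)) = -5*(-40/(12 - 4*1) + 162/(-69)) = -5*(-40/(12 - 4) + 162*(-1/69)) = -5*(-40/8 - 54/23) = -5*(-40*1/8 - 54/23) = -5*(-5 - 54/23) = -5*(-169/23) = 845/23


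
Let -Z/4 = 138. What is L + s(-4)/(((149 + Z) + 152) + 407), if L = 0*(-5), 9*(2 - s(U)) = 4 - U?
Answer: 5/702 ≈ 0.0071225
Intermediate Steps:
Z = -552 (Z = -4*138 = -552)
s(U) = 14/9 + U/9 (s(U) = 2 - (4 - U)/9 = 2 + (-4/9 + U/9) = 14/9 + U/9)
L = 0
L + s(-4)/(((149 + Z) + 152) + 407) = 0 + (14/9 + (1/9)*(-4))/(((149 - 552) + 152) + 407) = 0 + (14/9 - 4/9)/((-403 + 152) + 407) = 0 + (10/9)/(-251 + 407) = 0 + (10/9)/156 = 0 + (1/156)*(10/9) = 0 + 5/702 = 5/702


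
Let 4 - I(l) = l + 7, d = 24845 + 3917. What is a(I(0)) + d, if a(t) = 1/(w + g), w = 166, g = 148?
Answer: 9031269/314 ≈ 28762.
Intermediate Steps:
d = 28762
I(l) = -3 - l (I(l) = 4 - (l + 7) = 4 - (7 + l) = 4 + (-7 - l) = -3 - l)
a(t) = 1/314 (a(t) = 1/(166 + 148) = 1/314)
a(I(0)) + d = 1/314 + 28762 = 9031269/314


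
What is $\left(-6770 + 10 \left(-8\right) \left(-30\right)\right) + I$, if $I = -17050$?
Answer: $-21420$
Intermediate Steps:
$\left(-6770 + 10 \left(-8\right) \left(-30\right)\right) + I = \left(-6770 + 10 \left(-8\right) \left(-30\right)\right) - 17050 = \left(-6770 - -2400\right) - 17050 = \left(-6770 + 2400\right) - 17050 = -4370 - 17050 = -21420$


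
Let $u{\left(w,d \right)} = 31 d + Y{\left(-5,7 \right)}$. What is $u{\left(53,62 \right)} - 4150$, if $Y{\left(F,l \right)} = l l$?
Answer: $-2179$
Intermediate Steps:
$Y{\left(F,l \right)} = l^{2}$
$u{\left(w,d \right)} = 49 + 31 d$ ($u{\left(w,d \right)} = 31 d + 7^{2} = 31 d + 49 = 49 + 31 d$)
$u{\left(53,62 \right)} - 4150 = \left(49 + 31 \cdot 62\right) - 4150 = \left(49 + 1922\right) - 4150 = 1971 - 4150 = -2179$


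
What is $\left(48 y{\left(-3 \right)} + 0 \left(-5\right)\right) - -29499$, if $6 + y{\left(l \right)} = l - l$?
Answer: $29211$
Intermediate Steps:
$y{\left(l \right)} = -6$ ($y{\left(l \right)} = -6 + \left(l - l\right) = -6 + 0 = -6$)
$\left(48 y{\left(-3 \right)} + 0 \left(-5\right)\right) - -29499 = \left(48 \left(-6\right) + 0 \left(-5\right)\right) - -29499 = \left(-288 + 0\right) + 29499 = -288 + 29499 = 29211$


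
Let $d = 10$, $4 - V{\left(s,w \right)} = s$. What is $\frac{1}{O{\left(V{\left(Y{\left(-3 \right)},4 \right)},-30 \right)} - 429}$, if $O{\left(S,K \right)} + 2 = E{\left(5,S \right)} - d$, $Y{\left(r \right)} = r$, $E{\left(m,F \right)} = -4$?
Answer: $- \frac{1}{445} \approx -0.0022472$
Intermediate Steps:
$V{\left(s,w \right)} = 4 - s$
$O{\left(S,K \right)} = -16$ ($O{\left(S,K \right)} = -2 - 14 = -16$)
$\frac{1}{O{\left(V{\left(Y{\left(-3 \right)},4 \right)},-30 \right)} - 429} = \frac{1}{-16 - 429} = \frac{1}{-445} = - \frac{1}{445}$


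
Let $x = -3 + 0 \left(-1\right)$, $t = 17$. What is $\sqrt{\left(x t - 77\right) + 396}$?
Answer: $2 \sqrt{67} \approx 16.371$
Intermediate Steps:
$x = -3$ ($x = -3 + 0 = -3$)
$\sqrt{\left(x t - 77\right) + 396} = \sqrt{\left(\left(-3\right) 17 - 77\right) + 396} = \sqrt{\left(-51 - 77\right) + 396} = \sqrt{-128 + 396} = \sqrt{268} = 2 \sqrt{67}$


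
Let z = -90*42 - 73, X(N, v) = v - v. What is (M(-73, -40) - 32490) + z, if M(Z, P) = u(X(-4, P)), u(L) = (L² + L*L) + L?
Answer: -36343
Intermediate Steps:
X(N, v) = 0
z = -3853 (z = -3780 - 73 = -3853)
u(L) = L + 2*L² (u(L) = (L² + L²) + L = 2*L² + L = L + 2*L²)
M(Z, P) = 0 (M(Z, P) = 0*(1 + 2*0) = 0*(1 + 0) = 0*1 = 0)
(M(-73, -40) - 32490) + z = (0 - 32490) - 3853 = -32490 - 3853 = -36343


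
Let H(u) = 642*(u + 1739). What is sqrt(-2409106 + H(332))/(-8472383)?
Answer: -2*I*sqrt(269881)/8472383 ≈ -0.00012263*I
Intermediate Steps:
H(u) = 1116438 + 642*u (H(u) = 642*(1739 + u) = 1116438 + 642*u)
sqrt(-2409106 + H(332))/(-8472383) = sqrt(-2409106 + (1116438 + 642*332))/(-8472383) = sqrt(-2409106 + (1116438 + 213144))*(-1/8472383) = sqrt(-2409106 + 1329582)*(-1/8472383) = sqrt(-1079524)*(-1/8472383) = (2*I*sqrt(269881))*(-1/8472383) = -2*I*sqrt(269881)/8472383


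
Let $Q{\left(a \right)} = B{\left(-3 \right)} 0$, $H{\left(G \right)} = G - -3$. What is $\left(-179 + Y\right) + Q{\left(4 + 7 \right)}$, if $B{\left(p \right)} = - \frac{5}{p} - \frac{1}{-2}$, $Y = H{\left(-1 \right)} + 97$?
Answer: $-80$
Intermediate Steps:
$H{\left(G \right)} = 3 + G$ ($H{\left(G \right)} = G + 3 = 3 + G$)
$Y = 99$ ($Y = \left(3 - 1\right) + 97 = 2 + 97 = 99$)
$B{\left(p \right)} = \frac{1}{2} - \frac{5}{p}$ ($B{\left(p \right)} = - \frac{5}{p} - - \frac{1}{2} = - \frac{5}{p} + \frac{1}{2} = \frac{1}{2} - \frac{5}{p}$)
$Q{\left(a \right)} = 0$ ($Q{\left(a \right)} = \frac{-10 - 3}{2 \left(-3\right)} 0 = \frac{1}{2} \left(- \frac{1}{3}\right) \left(-13\right) 0 = \frac{13}{6} \cdot 0 = 0$)
$\left(-179 + Y\right) + Q{\left(4 + 7 \right)} = \left(-179 + 99\right) + 0 = -80 + 0 = -80$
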